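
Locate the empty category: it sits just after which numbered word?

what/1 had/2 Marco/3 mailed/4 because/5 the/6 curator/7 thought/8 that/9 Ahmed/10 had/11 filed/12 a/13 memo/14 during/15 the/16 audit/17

The displaced element is "what" (word 1).
It functions as the direct object of "mailed", so the gap sits immediately after word 4 ("mailed").
Base order: Marco had mailed what because the curator thought that Ahmed had filed a memo during the audit.

4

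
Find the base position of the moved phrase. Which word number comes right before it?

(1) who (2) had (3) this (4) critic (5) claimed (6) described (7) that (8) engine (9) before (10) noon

The displaced element is "who" (word 1).
It is linked across 1 clause boundary (Ø).
It functions as the subject of "described", so the gap sits immediately after word 5 ("claimed").
Base order: This critic had claimed who described that engine before noon.

5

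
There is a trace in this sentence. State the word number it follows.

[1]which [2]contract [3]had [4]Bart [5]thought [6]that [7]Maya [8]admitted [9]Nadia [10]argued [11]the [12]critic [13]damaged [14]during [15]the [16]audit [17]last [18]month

The displaced element is "which contract" (word 2).
It is linked across 3 clause boundaries (that → Ø → Ø).
It functions as the direct object of "damaged", so the gap sits immediately after word 13 ("damaged").
Base order: Bart had thought that Maya admitted Nadia argued the critic damaged which contract during the audit last month.

13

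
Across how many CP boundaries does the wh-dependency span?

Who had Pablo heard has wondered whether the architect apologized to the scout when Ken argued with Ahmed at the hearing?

"who" is extracted from the subject of "wondered".
Boundaries crossed, outermost first: [Ø] — 1 in total.

1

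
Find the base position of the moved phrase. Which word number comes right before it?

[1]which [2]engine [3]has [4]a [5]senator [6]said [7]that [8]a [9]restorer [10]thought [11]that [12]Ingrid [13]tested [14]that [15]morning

13

The displaced element is "which engine" (word 2).
It is linked across 2 clause boundaries (that → that).
It functions as the direct object of "tested", so the gap sits immediately after word 13 ("tested").
Base order: A senator has said that a restorer thought that Ingrid tested which engine that morning.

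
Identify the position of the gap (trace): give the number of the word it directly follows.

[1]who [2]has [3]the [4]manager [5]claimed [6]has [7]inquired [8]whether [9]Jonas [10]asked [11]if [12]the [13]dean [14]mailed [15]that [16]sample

5

The displaced element is "who" (word 1).
It is linked across 1 clause boundary (Ø).
It functions as the subject of "inquired", so the gap sits immediately after word 5 ("claimed").
Base order: The manager has claimed that who has inquired whether Jonas asked if the dean mailed that sample.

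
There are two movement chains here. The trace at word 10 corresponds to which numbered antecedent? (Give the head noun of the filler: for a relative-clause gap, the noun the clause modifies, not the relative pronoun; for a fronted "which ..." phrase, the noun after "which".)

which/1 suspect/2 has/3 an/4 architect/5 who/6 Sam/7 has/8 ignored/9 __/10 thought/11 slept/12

5

The marked gap is inside the relative clause, the direct object of "ignored".
Its filler is the head noun "architect" (via "who"), at word 5.
(The other dependency links word 2 to a gap after word 11.)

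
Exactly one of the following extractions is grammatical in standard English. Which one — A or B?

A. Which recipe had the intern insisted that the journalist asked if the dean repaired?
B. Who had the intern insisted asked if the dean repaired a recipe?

B

In A, the wh-phrase is extracted from inside a wh-island (introduced by "if"), which blocks movement.
In B, the extraction path crosses only that-complement boundaries, which are transparent.
So B is grammatical.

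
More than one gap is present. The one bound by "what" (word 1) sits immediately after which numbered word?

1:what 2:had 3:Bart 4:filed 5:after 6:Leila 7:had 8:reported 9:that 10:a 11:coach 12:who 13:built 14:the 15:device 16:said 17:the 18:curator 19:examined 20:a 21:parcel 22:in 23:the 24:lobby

The displaced element is "what" (word 1).
It functions as the direct object of "filed", so the gap sits immediately after word 4 ("filed").
Base order: Bart had filed what after Leila had reported that a coach who built the device said the curator examined a parcel in the lobby.

4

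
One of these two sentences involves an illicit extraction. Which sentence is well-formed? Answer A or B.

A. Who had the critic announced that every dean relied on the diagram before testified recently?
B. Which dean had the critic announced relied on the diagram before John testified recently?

B

In A, the wh-phrase is extracted from inside an adjunct island (introduced by "before"), which blocks movement.
In B, the extraction path crosses only that-complement boundaries, which are transparent.
So B is grammatical.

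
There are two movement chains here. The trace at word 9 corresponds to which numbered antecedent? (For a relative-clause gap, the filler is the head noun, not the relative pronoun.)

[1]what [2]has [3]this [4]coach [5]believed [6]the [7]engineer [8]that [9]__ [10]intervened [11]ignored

7

The marked gap is inside the relative clause, the subject of "intervened".
Its filler is the head noun "engineer" (via "that"), at word 7.
(The other dependency links word 1 to a gap after word 11.)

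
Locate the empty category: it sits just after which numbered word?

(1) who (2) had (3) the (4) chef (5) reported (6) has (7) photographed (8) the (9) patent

5

The displaced element is "who" (word 1).
It is linked across 1 clause boundary (Ø).
It functions as the subject of "photographed", so the gap sits immediately after word 5 ("reported").
Base order: The chef had reported that who has photographed the patent.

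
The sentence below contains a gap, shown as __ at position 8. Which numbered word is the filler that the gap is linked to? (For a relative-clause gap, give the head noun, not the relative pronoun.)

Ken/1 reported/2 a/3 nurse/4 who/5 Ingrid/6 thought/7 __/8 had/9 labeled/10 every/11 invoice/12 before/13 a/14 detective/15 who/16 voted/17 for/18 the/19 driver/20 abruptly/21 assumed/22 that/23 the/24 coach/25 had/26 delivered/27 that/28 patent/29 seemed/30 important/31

The gap at 8 is the subject of "labeled", inside a relative clause.
The relative pronoun is "who" (word 5); it is bound by the head noun immediately before it.
Its filler is the head noun "nurse", at word 4.

4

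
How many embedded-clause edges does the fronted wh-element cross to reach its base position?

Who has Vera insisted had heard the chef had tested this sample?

"who" is extracted from the subject of "heard".
Boundaries crossed, outermost first: [Ø] — 1 in total.

1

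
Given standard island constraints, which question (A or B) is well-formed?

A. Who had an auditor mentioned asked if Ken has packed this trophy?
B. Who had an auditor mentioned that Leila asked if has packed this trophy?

A

In B, the wh-phrase is extracted from inside a wh-island (introduced by "if"), which blocks movement.
In A, the extraction path crosses only that-complement boundaries, which are transparent.
So A is grammatical.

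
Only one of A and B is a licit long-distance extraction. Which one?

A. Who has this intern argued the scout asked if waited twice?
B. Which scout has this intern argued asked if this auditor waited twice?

B

In A, the wh-phrase is extracted from inside a wh-island (introduced by "if"), which blocks movement.
In B, the extraction path crosses only that-complement boundaries, which are transparent.
So B is grammatical.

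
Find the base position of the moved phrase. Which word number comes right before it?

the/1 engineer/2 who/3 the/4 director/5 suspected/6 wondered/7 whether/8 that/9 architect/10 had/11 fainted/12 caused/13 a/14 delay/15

The displaced element is "the engineer" (word 2).
It is linked across 1 clause boundary (Ø).
It functions as the subject of "wondered", so the gap sits immediately after word 6 ("suspected").
Base order: The director suspected the engineer wondered whether that architect had fainted.

6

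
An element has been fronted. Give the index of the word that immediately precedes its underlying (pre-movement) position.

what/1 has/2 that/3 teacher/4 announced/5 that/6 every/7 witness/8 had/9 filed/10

The displaced element is "what" (word 1).
It is linked across 1 clause boundary (that).
It functions as the direct object of "filed", so the gap sits immediately after word 10 ("filed").
Base order: That teacher has announced that every witness had filed what.

10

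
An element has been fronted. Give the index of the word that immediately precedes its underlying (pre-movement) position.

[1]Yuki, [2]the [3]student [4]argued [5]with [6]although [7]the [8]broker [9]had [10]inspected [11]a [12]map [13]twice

The displaced element is "Yuki" (word 1).
It functions as the object of the preposition "with" of "argued", so the gap sits immediately after word 5 ("with").
Base order: The student argued with Yuki although the broker had inspected a map twice.

5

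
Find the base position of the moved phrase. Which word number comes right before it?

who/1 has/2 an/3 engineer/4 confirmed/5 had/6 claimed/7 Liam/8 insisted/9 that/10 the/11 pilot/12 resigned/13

5

The displaced element is "who" (word 1).
It is linked across 1 clause boundary (Ø).
It functions as the subject of "claimed", so the gap sits immediately after word 5 ("confirmed").
Base order: An engineer has confirmed who had claimed Liam insisted that the pilot resigned.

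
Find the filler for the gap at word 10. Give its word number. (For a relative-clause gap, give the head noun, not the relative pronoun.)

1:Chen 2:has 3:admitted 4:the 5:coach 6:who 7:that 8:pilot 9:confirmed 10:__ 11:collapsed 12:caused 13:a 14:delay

5

The gap at 10 is the subject of "collapsed", inside a relative clause.
The relative pronoun is "who" (word 6); it is bound by the head noun immediately before it.
Its filler is the head noun "coach", at word 5.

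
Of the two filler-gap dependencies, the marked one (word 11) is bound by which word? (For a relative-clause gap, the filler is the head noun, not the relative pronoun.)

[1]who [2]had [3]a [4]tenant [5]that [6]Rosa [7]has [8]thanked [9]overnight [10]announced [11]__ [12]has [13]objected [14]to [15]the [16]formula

1

The marked gap is the subject of "objected".
Its filler is the fronted wh-phrase "who", at word 1.
(The other dependency links word 4 to a gap after word 8.)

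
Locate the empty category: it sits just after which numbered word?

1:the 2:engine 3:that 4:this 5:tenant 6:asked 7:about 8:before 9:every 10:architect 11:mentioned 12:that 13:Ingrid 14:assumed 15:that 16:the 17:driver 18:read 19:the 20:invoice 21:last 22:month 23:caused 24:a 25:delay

The displaced element is "the engine" (word 2).
It functions as the object of the preposition "about" of "asked", so the gap sits immediately after word 7 ("about").
Base order: This tenant asked about the engine before every architect mentioned that Ingrid assumed that the driver read the invoice last month.

7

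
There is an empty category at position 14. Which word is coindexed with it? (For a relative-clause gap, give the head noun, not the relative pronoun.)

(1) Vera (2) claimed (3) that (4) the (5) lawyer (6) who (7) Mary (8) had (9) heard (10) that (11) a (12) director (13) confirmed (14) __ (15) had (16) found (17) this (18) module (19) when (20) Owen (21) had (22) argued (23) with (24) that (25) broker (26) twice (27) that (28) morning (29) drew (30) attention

The gap at 14 is the subject of "found", inside a relative clause.
The relative pronoun is "who" (word 6); it is bound by the head noun immediately before it.
Its filler is the head noun "lawyer", at word 5.

5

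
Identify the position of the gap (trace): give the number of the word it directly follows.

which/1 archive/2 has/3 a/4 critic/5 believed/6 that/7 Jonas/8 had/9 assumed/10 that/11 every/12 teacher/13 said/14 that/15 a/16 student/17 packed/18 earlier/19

18

The displaced element is "which archive" (word 2).
It is linked across 3 clause boundaries (that → that → that).
It functions as the direct object of "packed", so the gap sits immediately after word 18 ("packed").
Base order: A critic has believed that Jonas had assumed that every teacher said that a student packed which archive earlier.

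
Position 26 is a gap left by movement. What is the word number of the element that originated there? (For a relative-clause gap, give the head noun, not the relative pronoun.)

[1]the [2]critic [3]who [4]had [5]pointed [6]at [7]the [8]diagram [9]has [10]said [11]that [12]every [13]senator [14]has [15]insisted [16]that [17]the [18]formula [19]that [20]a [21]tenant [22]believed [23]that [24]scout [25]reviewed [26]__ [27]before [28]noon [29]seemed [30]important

The gap at 26 is the object of "reviewed", inside a relative clause.
The relative pronoun is "that" (word 19); it is bound by the head noun immediately before it.
Its filler is the head noun "formula", at word 18.

18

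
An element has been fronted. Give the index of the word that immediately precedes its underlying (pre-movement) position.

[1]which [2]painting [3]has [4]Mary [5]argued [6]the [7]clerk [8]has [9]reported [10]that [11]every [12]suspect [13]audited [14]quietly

13

The displaced element is "which painting" (word 2).
It is linked across 2 clause boundaries (Ø → that).
It functions as the direct object of "audited", so the gap sits immediately after word 13 ("audited").
Base order: Mary has argued the clerk has reported that every suspect audited which painting quietly.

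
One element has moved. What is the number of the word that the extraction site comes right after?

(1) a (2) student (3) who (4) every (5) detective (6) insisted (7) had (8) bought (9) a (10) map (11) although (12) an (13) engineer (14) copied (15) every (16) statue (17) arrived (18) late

The displaced element is "a student" (word 2).
It is linked across 1 clause boundary (Ø).
It functions as the subject of "bought", so the gap sits immediately after word 6 ("insisted").
Base order: Every detective insisted a student had bought a map although an engineer copied every statue.

6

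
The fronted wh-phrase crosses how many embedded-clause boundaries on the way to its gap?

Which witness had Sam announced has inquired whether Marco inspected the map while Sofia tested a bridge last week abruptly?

"which witness" is extracted from the subject of "inquired".
Boundaries crossed, outermost first: [Ø] — 1 in total.

1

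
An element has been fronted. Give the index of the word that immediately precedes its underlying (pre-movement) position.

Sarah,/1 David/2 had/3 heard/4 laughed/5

4

The displaced element is "Sarah" (word 1).
It is linked across 1 clause boundary (Ø).
It functions as the subject of "laughed", so the gap sits immediately after word 4 ("heard").
Base order: David had heard that Sarah laughed.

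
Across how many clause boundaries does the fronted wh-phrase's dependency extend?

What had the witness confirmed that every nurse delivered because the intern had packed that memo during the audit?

"what" is extracted from the object of "delivered".
Boundaries crossed, outermost first: [that] — 1 in total.

1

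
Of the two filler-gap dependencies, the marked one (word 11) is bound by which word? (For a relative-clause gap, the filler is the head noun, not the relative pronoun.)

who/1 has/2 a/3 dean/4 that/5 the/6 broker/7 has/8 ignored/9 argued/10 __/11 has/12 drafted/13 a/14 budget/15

1

The marked gap is the subject of "drafted".
Its filler is the fronted wh-phrase "who", at word 1.
(The other dependency links word 4 to a gap after word 9.)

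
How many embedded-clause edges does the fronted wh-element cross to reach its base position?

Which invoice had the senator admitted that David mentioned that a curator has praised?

2

"which invoice" is extracted from the object of "praised".
Boundaries crossed, outermost first: [that], [that] — 2 in total.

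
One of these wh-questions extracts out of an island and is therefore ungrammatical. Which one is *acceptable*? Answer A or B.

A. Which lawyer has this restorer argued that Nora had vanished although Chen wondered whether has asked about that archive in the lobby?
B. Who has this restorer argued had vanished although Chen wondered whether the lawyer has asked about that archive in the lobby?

In A, the wh-phrase is extracted from inside an adjunct island (introduced by "although"), which blocks movement.
In B, the extraction path crosses only that-complement boundaries, which are transparent.
So B is grammatical.

B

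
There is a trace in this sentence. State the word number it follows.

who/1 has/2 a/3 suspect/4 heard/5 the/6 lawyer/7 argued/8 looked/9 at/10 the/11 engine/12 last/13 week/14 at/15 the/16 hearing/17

The displaced element is "who" (word 1).
It is linked across 2 clause boundaries (Ø → Ø).
It functions as the subject of "looked", so the gap sits immediately after word 8 ("argued").
Base order: A suspect has heard the lawyer argued that who looked at the engine last week at the hearing.

8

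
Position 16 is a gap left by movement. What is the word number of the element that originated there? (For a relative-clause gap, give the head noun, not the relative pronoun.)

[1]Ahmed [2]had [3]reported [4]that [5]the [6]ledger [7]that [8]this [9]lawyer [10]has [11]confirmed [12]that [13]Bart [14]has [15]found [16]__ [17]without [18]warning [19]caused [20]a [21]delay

6

The gap at 16 is the object of "found", inside a relative clause.
The relative pronoun is "that" (word 7); it is bound by the head noun immediately before it.
Its filler is the head noun "ledger", at word 6.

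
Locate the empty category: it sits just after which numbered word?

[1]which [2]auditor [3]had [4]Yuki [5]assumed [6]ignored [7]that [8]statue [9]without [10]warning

5

The displaced element is "which auditor" (word 2).
It is linked across 1 clause boundary (Ø).
It functions as the subject of "ignored", so the gap sits immediately after word 5 ("assumed").
Base order: Yuki had assumed that which auditor ignored that statue without warning.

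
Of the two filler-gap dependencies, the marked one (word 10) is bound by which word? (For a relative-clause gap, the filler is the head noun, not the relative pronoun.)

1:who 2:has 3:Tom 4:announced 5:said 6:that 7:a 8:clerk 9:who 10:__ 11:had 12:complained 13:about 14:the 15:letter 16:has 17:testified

8

The marked gap is inside the relative clause, the subject of "complained".
Its filler is the head noun "clerk" (via "who"), at word 8.
(The other dependency links word 1 to a gap after word 4.)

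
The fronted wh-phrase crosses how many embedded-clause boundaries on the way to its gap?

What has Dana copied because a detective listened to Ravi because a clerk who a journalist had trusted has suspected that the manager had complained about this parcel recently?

0

"what" originates inside the matrix clause — no clause boundary is crossed.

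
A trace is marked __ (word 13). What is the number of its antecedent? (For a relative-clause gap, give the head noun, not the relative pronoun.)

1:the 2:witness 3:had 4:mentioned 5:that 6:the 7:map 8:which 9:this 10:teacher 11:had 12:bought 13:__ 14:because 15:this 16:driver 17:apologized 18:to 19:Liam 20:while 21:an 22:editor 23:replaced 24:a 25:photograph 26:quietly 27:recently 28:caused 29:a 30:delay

7

The gap at 13 is the object of "bought", inside a relative clause.
The relative pronoun is "which" (word 8); it is bound by the head noun immediately before it.
Its filler is the head noun "map", at word 7.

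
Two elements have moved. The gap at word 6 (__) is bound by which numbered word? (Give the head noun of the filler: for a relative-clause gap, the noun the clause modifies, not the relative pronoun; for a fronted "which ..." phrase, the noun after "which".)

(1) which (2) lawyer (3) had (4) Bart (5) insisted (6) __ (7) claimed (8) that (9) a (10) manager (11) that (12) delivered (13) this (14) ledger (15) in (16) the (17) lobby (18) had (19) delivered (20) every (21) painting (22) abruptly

2

The marked gap is the subject of "claimed".
Its filler is the fronted wh-phrase "which lawyer", at word 2.
(The other dependency links word 10 to a gap after word 11.)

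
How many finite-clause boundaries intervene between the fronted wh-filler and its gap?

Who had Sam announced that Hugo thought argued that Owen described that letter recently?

"who" is extracted from the subject of "argued".
Boundaries crossed, outermost first: [that], [Ø] — 2 in total.

2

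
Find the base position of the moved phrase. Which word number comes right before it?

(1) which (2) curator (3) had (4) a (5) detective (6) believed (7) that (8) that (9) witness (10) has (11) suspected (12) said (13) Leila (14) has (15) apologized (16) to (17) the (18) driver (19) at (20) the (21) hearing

The displaced element is "which curator" (word 2).
It is linked across 2 clause boundaries (that → Ø).
It functions as the subject of "said", so the gap sits immediately after word 11 ("suspected").
Base order: A detective had believed that that witness has suspected that which curator said Leila has apologized to the driver at the hearing.

11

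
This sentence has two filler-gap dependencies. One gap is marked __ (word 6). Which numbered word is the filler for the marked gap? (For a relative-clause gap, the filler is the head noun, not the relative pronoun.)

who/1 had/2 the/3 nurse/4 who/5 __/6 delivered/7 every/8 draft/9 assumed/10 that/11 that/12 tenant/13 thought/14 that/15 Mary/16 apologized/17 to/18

4

The marked gap is inside the relative clause, the subject of "delivered".
Its filler is the head noun "nurse" (via "who"), at word 4.
(The other dependency links word 1 to a gap after word 18.)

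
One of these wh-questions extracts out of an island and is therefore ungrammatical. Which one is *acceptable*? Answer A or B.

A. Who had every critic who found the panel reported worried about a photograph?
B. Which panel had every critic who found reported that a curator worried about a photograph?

In B, the wh-phrase is extracted from inside a complex-NP island (relative clause) (introduced by "who"), which blocks movement.
In A, the extraction path crosses only that-complement boundaries, which are transparent.
So A is grammatical.

A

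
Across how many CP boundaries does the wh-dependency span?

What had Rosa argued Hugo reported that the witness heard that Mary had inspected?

3

"what" is extracted from the object of "inspected".
Boundaries crossed, outermost first: [Ø], [that], [that] — 3 in total.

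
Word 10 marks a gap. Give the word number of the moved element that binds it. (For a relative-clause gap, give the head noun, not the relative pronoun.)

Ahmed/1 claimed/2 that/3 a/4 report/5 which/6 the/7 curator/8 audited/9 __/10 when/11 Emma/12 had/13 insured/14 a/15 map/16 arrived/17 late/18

5

The gap at 10 is the object of "audited", inside a relative clause.
The relative pronoun is "which" (word 6); it is bound by the head noun immediately before it.
Its filler is the head noun "report", at word 5.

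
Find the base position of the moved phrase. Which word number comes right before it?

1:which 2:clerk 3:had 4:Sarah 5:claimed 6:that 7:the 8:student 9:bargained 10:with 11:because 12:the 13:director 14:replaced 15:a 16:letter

The displaced element is "which clerk" (word 2).
It is linked across 1 clause boundary (that).
It functions as the object of the preposition "with" of "bargained", so the gap sits immediately after word 10 ("with").
Base order: Sarah had claimed that the student bargained with which clerk because the director replaced a letter.

10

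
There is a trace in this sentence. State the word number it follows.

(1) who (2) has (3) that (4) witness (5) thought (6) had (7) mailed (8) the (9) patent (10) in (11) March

The displaced element is "who" (word 1).
It is linked across 1 clause boundary (Ø).
It functions as the subject of "mailed", so the gap sits immediately after word 5 ("thought").
Base order: That witness has thought that who had mailed the patent in March.

5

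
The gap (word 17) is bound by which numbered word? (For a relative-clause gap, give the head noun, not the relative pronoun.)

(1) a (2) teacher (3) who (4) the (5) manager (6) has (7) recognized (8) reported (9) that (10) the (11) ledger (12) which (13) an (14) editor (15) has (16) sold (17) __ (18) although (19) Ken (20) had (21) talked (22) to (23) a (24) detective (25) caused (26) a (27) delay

11

The gap at 17 is the object of "sold", inside a relative clause.
The relative pronoun is "which" (word 12); it is bound by the head noun immediately before it.
Its filler is the head noun "ledger", at word 11.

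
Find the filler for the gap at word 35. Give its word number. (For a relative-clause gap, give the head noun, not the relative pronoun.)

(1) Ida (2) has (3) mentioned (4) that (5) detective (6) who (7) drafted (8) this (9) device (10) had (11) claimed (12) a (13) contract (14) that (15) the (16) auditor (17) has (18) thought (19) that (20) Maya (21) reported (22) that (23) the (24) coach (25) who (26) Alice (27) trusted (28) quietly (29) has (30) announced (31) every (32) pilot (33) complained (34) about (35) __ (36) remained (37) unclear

13

The gap at 35 is the prepositional object of "complained", inside a relative clause.
The relative pronoun is "that" (word 14); it is bound by the head noun immediately before it.
Its filler is the head noun "contract", at word 13.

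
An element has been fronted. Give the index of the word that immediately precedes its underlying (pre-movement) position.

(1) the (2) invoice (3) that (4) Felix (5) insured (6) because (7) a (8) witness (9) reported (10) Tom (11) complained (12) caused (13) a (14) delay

5

The displaced element is "the invoice" (word 2).
It functions as the direct object of "insured", so the gap sits immediately after word 5 ("insured").
Base order: Felix insured the invoice because a witness reported Tom complained.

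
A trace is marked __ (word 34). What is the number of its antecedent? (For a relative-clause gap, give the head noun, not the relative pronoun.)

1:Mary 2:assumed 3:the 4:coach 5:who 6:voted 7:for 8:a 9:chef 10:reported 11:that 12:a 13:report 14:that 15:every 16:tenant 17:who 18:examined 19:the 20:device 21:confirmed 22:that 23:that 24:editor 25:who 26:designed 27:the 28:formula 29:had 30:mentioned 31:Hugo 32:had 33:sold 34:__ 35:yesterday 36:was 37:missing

The gap at 34 is the object of "sold", inside a relative clause.
The relative pronoun is "that" (word 14); it is bound by the head noun immediately before it.
Its filler is the head noun "report", at word 13.

13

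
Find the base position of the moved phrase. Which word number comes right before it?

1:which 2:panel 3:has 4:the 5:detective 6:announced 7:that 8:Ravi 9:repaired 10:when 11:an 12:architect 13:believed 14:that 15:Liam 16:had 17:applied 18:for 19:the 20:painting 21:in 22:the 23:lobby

9

The displaced element is "which panel" (word 2).
It is linked across 1 clause boundary (that).
It functions as the direct object of "repaired", so the gap sits immediately after word 9 ("repaired").
Base order: The detective has announced that Ravi repaired which panel when an architect believed that Liam had applied for the painting in the lobby.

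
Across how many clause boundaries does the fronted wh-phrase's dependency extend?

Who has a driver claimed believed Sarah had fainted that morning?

1

"who" is extracted from the subject of "believed".
Boundaries crossed, outermost first: [Ø] — 1 in total.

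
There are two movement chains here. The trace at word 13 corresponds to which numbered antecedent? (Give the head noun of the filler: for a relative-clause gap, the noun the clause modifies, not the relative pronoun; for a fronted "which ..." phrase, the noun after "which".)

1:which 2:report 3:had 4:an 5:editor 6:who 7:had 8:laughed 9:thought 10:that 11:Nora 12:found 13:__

The marked gap is the direct object of "found".
Its filler is the fronted wh-phrase "which report", at word 2.
(The other dependency links word 5 to a gap after word 6.)

2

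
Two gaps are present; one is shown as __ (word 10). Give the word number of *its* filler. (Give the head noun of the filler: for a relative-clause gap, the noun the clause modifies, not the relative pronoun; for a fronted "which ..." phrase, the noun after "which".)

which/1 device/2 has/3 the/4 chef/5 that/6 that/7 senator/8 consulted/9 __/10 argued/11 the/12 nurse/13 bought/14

The marked gap is inside the relative clause, the direct object of "consulted".
Its filler is the head noun "chef" (via "that"), at word 5.
(The other dependency links word 2 to a gap after word 14.)

5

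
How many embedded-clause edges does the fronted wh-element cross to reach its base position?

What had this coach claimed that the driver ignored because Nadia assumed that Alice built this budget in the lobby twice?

1

"what" is extracted from the object of "ignored".
Boundaries crossed, outermost first: [that] — 1 in total.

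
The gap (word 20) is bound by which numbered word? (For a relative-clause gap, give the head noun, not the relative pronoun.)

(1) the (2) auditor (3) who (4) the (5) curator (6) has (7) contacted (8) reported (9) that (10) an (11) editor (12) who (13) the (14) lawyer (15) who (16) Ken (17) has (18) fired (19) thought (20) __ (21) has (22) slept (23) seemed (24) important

11

The gap at 20 is the subject of "slept", inside a relative clause.
The relative pronoun is "who" (word 12); it is bound by the head noun immediately before it.
Its filler is the head noun "editor", at word 11.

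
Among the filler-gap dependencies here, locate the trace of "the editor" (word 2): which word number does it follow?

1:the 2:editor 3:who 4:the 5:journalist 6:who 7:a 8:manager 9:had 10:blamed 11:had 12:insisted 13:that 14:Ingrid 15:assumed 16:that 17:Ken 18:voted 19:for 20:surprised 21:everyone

19

The displaced element is "the editor" (word 2).
It is linked across 2 clause boundaries (that → that).
It functions as the object of the preposition "for" of "voted", so the gap sits immediately after word 19 ("for").
Base order: The journalist who a manager had blamed had insisted that Ingrid assumed that Ken voted for the editor.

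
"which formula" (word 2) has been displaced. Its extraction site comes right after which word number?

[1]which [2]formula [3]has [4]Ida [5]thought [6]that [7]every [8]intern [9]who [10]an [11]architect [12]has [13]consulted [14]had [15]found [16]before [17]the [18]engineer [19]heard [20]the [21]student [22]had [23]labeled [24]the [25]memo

The displaced element is "which formula" (word 2).
It is linked across 1 clause boundary (that).
It functions as the direct object of "found", so the gap sits immediately after word 15 ("found").
Base order: Ida has thought that every intern who an architect has consulted had found which formula before the engineer heard the student had labeled the memo.

15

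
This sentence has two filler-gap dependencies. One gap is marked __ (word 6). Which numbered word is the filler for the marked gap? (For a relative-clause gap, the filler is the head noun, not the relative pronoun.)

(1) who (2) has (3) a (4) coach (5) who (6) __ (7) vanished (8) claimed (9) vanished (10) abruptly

4

The marked gap is inside the relative clause, the subject of "vanished".
Its filler is the head noun "coach" (via "who"), at word 4.
(The other dependency links word 1 to a gap after word 8.)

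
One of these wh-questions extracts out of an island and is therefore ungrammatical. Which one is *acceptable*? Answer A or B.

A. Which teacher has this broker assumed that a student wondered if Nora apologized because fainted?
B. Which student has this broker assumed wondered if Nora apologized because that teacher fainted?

In A, the wh-phrase is extracted from inside a wh-island (introduced by "if"), which blocks movement.
In B, the extraction path crosses only that-complement boundaries, which are transparent.
So B is grammatical.

B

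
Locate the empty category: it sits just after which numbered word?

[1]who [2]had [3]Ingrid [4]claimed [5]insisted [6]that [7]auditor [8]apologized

The displaced element is "who" (word 1).
It is linked across 1 clause boundary (Ø).
It functions as the subject of "insisted", so the gap sits immediately after word 4 ("claimed").
Base order: Ingrid had claimed who insisted that auditor apologized.

4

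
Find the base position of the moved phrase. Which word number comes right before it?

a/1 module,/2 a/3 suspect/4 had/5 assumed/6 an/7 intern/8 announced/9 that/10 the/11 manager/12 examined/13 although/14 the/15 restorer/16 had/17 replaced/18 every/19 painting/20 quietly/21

13

The displaced element is "a module" (word 2).
It is linked across 2 clause boundaries (Ø → that).
It functions as the direct object of "examined", so the gap sits immediately after word 13 ("examined").
Base order: A suspect had assumed an intern announced that the manager examined a module although the restorer had replaced every painting quietly.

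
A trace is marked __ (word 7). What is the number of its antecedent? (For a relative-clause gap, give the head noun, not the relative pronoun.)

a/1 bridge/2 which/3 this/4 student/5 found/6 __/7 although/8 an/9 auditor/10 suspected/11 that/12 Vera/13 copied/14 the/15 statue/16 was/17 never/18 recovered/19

The gap at 7 is the object of "found", inside a relative clause.
The relative pronoun is "which" (word 3); it is bound by the head noun immediately before it.
Its filler is the head noun "bridge", at word 2.

2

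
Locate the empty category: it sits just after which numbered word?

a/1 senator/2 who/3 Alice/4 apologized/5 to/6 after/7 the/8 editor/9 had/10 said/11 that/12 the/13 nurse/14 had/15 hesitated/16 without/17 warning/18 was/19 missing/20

6

The displaced element is "a senator" (word 2).
It functions as the object of the preposition "to" of "apologized", so the gap sits immediately after word 6 ("to").
Base order: Alice apologized to a senator after the editor had said that the nurse had hesitated without warning.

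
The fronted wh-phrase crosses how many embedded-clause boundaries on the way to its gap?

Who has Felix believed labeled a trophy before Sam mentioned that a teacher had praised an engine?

"who" is extracted from the subject of "labeled".
Boundaries crossed, outermost first: [Ø] — 1 in total.

1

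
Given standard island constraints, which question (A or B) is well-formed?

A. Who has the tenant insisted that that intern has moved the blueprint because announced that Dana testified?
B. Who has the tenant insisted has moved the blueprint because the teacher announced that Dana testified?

B

In A, the wh-phrase is extracted from inside an adjunct island (introduced by "because"), which blocks movement.
In B, the extraction path crosses only that-complement boundaries, which are transparent.
So B is grammatical.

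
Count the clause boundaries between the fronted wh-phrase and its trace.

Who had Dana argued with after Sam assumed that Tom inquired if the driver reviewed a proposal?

"who" originates inside the matrix clause — no clause boundary is crossed.

0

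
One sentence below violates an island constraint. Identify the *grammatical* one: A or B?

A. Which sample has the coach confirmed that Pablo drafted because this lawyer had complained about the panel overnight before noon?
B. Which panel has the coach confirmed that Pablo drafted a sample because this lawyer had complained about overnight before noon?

A

In B, the wh-phrase is extracted from inside an adjunct island (introduced by "because"), which blocks movement.
In A, the extraction path crosses only that-complement boundaries, which are transparent.
So A is grammatical.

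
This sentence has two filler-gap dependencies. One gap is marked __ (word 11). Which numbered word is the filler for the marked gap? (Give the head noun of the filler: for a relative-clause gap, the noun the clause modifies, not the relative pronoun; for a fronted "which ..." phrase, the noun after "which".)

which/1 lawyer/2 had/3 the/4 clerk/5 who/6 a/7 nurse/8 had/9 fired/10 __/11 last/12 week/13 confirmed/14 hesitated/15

The marked gap is inside the relative clause, the direct object of "fired".
Its filler is the head noun "clerk" (via "who"), at word 5.
(The other dependency links word 2 to a gap after word 14.)

5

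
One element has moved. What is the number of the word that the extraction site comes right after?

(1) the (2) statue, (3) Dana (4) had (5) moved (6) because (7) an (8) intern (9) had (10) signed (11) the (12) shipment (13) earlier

5

The displaced element is "the statue" (word 2).
It functions as the direct object of "moved", so the gap sits immediately after word 5 ("moved").
Base order: Dana had moved the statue because an intern had signed the shipment earlier.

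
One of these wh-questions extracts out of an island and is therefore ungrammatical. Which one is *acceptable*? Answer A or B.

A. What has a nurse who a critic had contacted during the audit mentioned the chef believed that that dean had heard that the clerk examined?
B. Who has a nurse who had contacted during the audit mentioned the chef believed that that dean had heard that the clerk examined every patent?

In B, the wh-phrase is extracted from inside a complex-NP island (relative clause) (introduced by "who"), which blocks movement.
In A, the extraction path crosses only that-complement boundaries, which are transparent.
So A is grammatical.

A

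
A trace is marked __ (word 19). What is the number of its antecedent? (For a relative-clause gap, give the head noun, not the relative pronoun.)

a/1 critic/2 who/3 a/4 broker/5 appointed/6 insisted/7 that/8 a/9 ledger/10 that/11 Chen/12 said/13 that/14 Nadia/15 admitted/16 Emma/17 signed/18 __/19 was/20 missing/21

The gap at 19 is the object of "signed", inside a relative clause.
The relative pronoun is "that" (word 11); it is bound by the head noun immediately before it.
Its filler is the head noun "ledger", at word 10.

10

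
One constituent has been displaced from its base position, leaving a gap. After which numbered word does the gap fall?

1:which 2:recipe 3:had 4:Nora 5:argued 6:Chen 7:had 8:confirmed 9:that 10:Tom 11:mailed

11

The displaced element is "which recipe" (word 2).
It is linked across 2 clause boundaries (Ø → that).
It functions as the direct object of "mailed", so the gap sits immediately after word 11 ("mailed").
Base order: Nora had argued Chen had confirmed that Tom mailed which recipe.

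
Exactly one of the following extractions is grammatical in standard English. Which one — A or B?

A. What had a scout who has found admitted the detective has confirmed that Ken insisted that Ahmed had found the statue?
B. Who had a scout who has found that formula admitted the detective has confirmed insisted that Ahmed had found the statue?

In A, the wh-phrase is extracted from inside a complex-NP island (relative clause) (introduced by "who"), which blocks movement.
In B, the extraction path crosses only that-complement boundaries, which are transparent.
So B is grammatical.

B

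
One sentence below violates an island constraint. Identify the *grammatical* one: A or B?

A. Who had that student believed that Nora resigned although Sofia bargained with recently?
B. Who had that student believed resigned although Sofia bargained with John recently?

B

In A, the wh-phrase is extracted from inside an adjunct island (introduced by "although"), which blocks movement.
In B, the extraction path crosses only that-complement boundaries, which are transparent.
So B is grammatical.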